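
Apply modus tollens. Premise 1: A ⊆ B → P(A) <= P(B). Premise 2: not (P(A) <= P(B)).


Modus tollens: from (P → Q) and ¬Q, infer ¬P.
Q = 'P(A) <= P(B)' is denied; since P → Q, P must also fail.

Not (A ⊆ B).


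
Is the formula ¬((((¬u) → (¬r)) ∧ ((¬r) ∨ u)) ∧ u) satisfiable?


Search for a satisfying assignment over {r, u}.
Try r=F, u=F: the formula evaluates to T.
A satisfying assignment exists.

Satisfiable.


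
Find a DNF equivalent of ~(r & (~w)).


Step 1: Apply De Morgan: ¬(r ∧ (¬w)) = ¬r ∨ ¬(¬w).
Step 2: Eliminate any double negations (¬¬X = X).

(~r) | w


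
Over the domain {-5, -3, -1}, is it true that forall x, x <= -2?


Evaluate the predicate on each element: -5:True, -3:True, -1:False.
Counterexample x = -1 fails the predicate.

False


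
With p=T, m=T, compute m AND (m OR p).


Substitute p=T, m=T:
m OR p = T OR T = T
m AND (m OR p) = T AND T = T

T


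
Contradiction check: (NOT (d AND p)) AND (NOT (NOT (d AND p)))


Truth table over {d, p}:
d | p | φ
---------
F | F | F
T | F | F
F | T | F
T | T | F
Every row is false.

Yes, it is a contradiction.


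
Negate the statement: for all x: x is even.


¬(for all x: φ) = there exists x: ¬φ, and ¬(there exists x: φ) = for all x: ¬φ.
Apply to the universal statement.

there exists x: NOT(x is even)


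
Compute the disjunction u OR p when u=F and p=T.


Disjunction is false only when both operands are false.
Substitute: u=F, p=T.
F OR T evaluates to T.

T


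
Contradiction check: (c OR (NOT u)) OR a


Truth table over {a, c, u}:
a | c | u | φ
-------------
F | F | F | T
T | F | F | T
F | T | F | T
T | T | F | T
F | F | T | F
T | F | T | T
F | T | T | T
T | T | T | T
Satisfying assignment at row 1: a=F, c=F, u=F gives T.

No, it is not a contradiction.


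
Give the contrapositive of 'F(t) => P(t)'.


The contrapositive of (P → Q) is (¬Q → ¬P); it is logically equivalent to the original.
Here P = 'F(t)' and Q = 'P(t)'.

If not (P(t)), then not (F(t)).


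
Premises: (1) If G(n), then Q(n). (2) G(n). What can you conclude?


Modus ponens: from (P → Q) and P, infer Q.
P = 'G(n)' is asserted, and P → Q holds, so Q follows.

Q(n).


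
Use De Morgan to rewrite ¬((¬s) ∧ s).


De Morgan: the negation of a conjunction is the disjunction of the negations.
Distribute ¬ across ∧, flipping it to ∨, and negate each literal.

s ∨ (¬s)


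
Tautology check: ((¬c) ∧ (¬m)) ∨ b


Build the truth table over {b, c, m}:
b | c | m | φ
-------------
F | F | F | T
T | F | F | T
F | T | F | F
T | T | F | T
F | F | T | F
T | F | T | T
F | T | T | F
T | T | T | T
Counterexample at row 3: with b=F, c=T, m=F, the formula is F.

No, it is not a tautology.


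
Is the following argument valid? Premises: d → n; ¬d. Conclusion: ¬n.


This is denying the antecedent (fallacy). There exist truth assignments where the premises are all true but the conclusion is false.

Invalid.


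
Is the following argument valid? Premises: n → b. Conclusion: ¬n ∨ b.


This matches the form of material implication: the conclusion follows in every model of the premises.

Valid.


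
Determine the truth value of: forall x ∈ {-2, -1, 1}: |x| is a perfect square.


Evaluate the predicate on each element: -2:False, -1:True, 1:True.
Counterexample x = -2 fails the predicate.

False


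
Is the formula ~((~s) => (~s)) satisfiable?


Check all 2 assignments over {s}:
s | φ
-----
False | False
True | False
No assignment makes the formula true.

Unsatisfiable.


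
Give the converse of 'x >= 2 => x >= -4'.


The converse of (P → Q) is (Q → P). It is not in general equivalent to the original.
Here P = 'x >= 2' and Q = 'x >= -4'.

If x >= -4, then x >= 2.


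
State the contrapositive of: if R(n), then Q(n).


The contrapositive of (P → Q) is (¬Q → ¬P); it is logically equivalent to the original.
Here P = 'R(n)' and Q = 'Q(n)'.

If not (Q(n)), then not (R(n)).


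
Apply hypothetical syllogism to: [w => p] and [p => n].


Hypothetical syllogism: from (P → Q) and (Q → R), infer (P → R).
Chain the two implications through the shared middle term 'p'.

w => n


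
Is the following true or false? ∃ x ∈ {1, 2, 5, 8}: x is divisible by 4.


Evaluate the predicate on each element: 1:F, 2:F, 5:F, 8:T.
Witness x = 8 satisfies the predicate.

T


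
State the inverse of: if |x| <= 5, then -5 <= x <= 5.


The inverse of (P → Q) is (¬P → ¬Q). It is equivalent to the converse, not to the original.
Here P = '|x| <= 5' and Q = '-5 <= x <= 5'.

If not (|x| <= 5), then not (-5 <= x <= 5).


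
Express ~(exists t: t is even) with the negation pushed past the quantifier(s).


¬(forall x: φ) = exists x: ¬φ, and ¬(exists x: φ) = forall x: ¬φ.
Apply to the existential statement.

forall t: ~(t is even)


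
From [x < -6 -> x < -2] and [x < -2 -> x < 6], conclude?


Hypothetical syllogism: from (P → Q) and (Q → R), infer (P → R).
Chain the two implications through the shared middle term 'x < -2'.

x < -6 -> x < 6


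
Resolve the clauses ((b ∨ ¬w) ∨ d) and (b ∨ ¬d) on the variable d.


The clauses contain complementary literals d and ¬d.
Resolution eliminates this pair and disjoins the remaining literals (merging duplicates).

(b ∨ ¬w)


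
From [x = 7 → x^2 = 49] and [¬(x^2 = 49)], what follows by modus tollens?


Modus tollens: from (P → Q) and ¬Q, infer ¬P.
Q = 'x^2 = 49' is denied; since P → Q, P must also fail.

Not (x = 7).


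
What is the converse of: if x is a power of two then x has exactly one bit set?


The converse of (P → Q) is (Q → P). It is not in general equivalent to the original.
Here P = 'x is a power of two' and Q = 'x has exactly one bit set'.

If x has exactly one bit set, then x is a power of two.


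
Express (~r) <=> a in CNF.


Step 1: Rewrite (¬r) ↔ a as ((¬r) → a) ∧ (a → (¬r)).
Step 2: Rewrite each implication as a disjunction.
Step 3: Eliminate any double negations (¬¬X = X).

(r | a) & ((~a) | (~r))


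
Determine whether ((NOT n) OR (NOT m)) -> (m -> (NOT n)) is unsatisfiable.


Truth table over {m, n}:
m | n | φ
---------
F | F | T
T | F | T
F | T | T
T | T | T
Satisfying assignment at row 1: m=F, n=F gives T.

No, it is not a contradiction.


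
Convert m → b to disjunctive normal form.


Step 1: Rewrite m → b as ¬m ∨ b.

(¬m) ∨ b


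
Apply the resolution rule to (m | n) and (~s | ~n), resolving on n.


The clauses contain complementary literals n and ~n.
Resolution eliminates this pair and disjoins the remaining literals (merging duplicates).

(m | ~s)


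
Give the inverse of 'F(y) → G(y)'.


The inverse of (P → Q) is (¬P → ¬Q). It is equivalent to the converse, not to the original.
Here P = 'F(y)' and Q = 'G(y)'.

If not (F(y)), then not (G(y)).


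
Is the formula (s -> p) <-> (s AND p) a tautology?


Build the truth table over {p, s}:
p | s | φ
---------
F | F | F
T | F | F
F | T | T
T | T | T
Counterexample at row 1: with p=F, s=F, the formula is F.

No, it is not a tautology.


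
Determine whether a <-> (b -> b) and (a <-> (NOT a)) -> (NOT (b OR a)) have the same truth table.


Compare truth tables:
a | b | φ | ψ
-------------
F | F | F | T
T | F | T | T
F | T | F | T
T | T | T | T
They differ at row 1 (a=F, b=F): φ=F but ψ=T.

No, they are not logically equivalent.


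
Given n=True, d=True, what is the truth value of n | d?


Disjunction is false only when both operands are false.
Substitute: n=True, d=True.
True | True evaluates to True.

True


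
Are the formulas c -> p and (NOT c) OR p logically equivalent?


Compare truth tables:
c | p | φ | ψ
-------------
F | F | T | T
T | F | F | F
F | T | T | T
T | T | T | T
The columns φ and ψ agree on every row.

Yes, they are logically equivalent.


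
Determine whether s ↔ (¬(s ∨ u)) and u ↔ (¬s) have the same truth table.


Compare truth tables:
s | u | φ | ψ
-------------
F | F | F | F
T | F | F | T
F | T | T | T
T | T | F | F
They differ at row 2 (s=T, u=F): φ=F but ψ=T.

No, they are not logically equivalent.


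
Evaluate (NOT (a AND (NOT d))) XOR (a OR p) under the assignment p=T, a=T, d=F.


Substitute p=T, a=T, d=F:
NOT d = T
a AND (NOT d) = T AND T = T
NOT (a AND (NOT d)) = F
a OR p = T OR T = T
(NOT (a AND (NOT d))) XOR (a OR p) = F XOR T = T

T


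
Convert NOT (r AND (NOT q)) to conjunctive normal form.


Step 1: Apply De Morgan: ¬(r ∧ (¬q)) = ¬r ∨ ¬(¬q).
Step 2: Eliminate any double negations (¬¬X = X).

(NOT r) OR q


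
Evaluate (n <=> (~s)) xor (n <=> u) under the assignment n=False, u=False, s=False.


Substitute n=False, u=False, s=False:
~s = True
n <=> (~s) = False <=> True = False
n <=> u = False <=> False = True
(n <=> (~s)) xor (n <=> u) = False xor True = True

True


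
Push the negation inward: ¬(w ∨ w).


De Morgan: the negation of a disjunction is the conjunction of the negations.
Distribute ¬ across ∨, flipping it to ∧, and negate each literal.

(¬w) ∧ (¬w)


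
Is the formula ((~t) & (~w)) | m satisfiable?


Search for a satisfying assignment over {m, t, w}.
Try m=False, t=False, w=False: the formula evaluates to True.
A satisfying assignment exists.

Satisfiable.


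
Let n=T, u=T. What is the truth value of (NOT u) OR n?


Substitute n=T, u=T:
NOT u = F
(NOT u) OR n = F OR T = T

T


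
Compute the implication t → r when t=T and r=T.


Implication is false only when antecedent is true and consequent is false.
Substitute: t=T, r=T.
T → T evaluates to T.

T


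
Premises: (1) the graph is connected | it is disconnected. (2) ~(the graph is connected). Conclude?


Disjunctive syllogism: from (P ∨ Q) and ¬P, infer Q.
One disjunct, 'the graph is connected', is ruled out; the other must hold.

it is disconnected


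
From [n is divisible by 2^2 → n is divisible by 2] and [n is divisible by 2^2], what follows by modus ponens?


Modus ponens: from (P → Q) and P, infer Q.
P = 'n is divisible by 2^2' is asserted, and P → Q holds, so Q follows.

n is divisible by 2.


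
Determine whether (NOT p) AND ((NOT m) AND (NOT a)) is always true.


Build the truth table over {a, m, p}:
a | m | p | φ
-------------
F | F | F | T
T | F | F | F
F | T | F | F
T | T | F | F
F | F | T | F
T | F | T | F
F | T | T | F
T | T | T | F
Counterexample at row 2: with a=T, m=F, p=F, the formula is F.

No, it is not a tautology.


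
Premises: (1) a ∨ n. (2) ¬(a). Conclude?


Disjunctive syllogism: from (P ∨ Q) and ¬P, infer Q.
One disjunct, 'a', is ruled out; the other must hold.

n


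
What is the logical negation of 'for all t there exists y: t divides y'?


Negation flips each quantifier (∀↔∃) and negates the inner predicate.
¬(for all t there exists y: φ) = there exists t for all y: ¬φ.

there exists t for all y: NOT(t divides y)


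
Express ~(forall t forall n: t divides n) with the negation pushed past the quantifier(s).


Negation flips each quantifier (∀↔∃) and negates the inner predicate.
¬(forall t forall n: φ) = exists t exists n: ¬φ.

exists t exists n: ~(t divides n)


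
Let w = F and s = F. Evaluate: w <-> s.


Biconditional is true when both operands have the same truth value.
Substitute: w=F, s=F.
F <-> F evaluates to T.

T


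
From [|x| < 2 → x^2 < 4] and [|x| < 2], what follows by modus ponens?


Modus ponens: from (P → Q) and P, infer Q.
P = '|x| < 2' is asserted, and P → Q holds, so Q follows.

x^2 < 4.


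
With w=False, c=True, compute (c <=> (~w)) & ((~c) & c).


Substitute w=False, c=True:
~w = True
c <=> (~w) = True <=> True = True
~c = False
(~c) & c = False & True = False
(c <=> (~w)) & ((~c) & c) = True & False = False

False


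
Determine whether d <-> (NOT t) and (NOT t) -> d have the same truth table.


Compare truth tables:
d | t | φ | ψ
-------------
F | F | F | F
T | F | T | T
F | T | T | T
T | T | F | T
They differ at row 4 (d=T, t=T): φ=F but ψ=T.

No, they are not logically equivalent.


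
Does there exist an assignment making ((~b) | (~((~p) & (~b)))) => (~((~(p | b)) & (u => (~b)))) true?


Search for a satisfying assignment over {b, p, u}.
Try b=True, p=False, u=False: the formula evaluates to True.
A satisfying assignment exists.

Satisfiable.


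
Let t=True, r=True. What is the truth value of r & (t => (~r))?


Substitute t=True, r=True:
~r = False
t => (~r) = True => False = False
r & (t => (~r)) = True & False = False

False


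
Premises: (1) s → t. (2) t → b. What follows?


Hypothetical syllogism: from (P → Q) and (Q → R), infer (P → R).
Chain the two implications through the shared middle term 't'.

s → b


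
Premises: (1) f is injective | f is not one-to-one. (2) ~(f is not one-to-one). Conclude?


Disjunctive syllogism: from (P ∨ Q) and ¬P, infer Q.
One disjunct, 'f is not one-to-one', is ruled out; the other must hold.

f is injective


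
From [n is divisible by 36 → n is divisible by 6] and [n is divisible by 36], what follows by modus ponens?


Modus ponens: from (P → Q) and P, infer Q.
P = 'n is divisible by 36' is asserted, and P → Q holds, so Q follows.

n is divisible by 6.


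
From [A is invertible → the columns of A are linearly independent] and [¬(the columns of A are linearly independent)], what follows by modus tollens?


Modus tollens: from (P → Q) and ¬Q, infer ¬P.
Q = 'the columns of A are linearly independent' is denied; since P → Q, P must also fail.

Not (A is invertible).


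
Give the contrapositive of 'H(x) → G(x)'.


The contrapositive of (P → Q) is (¬Q → ¬P); it is logically equivalent to the original.
Here P = 'H(x)' and Q = 'G(x)'.

If not (G(x)), then not (H(x)).


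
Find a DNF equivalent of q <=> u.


Step 1: q ↔ u is true exactly when both agree: (q ∧ u) ∨ (¬q ∧ ¬u).

(q & u) | ((~q) & (~u))


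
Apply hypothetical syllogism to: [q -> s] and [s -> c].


Hypothetical syllogism: from (P → Q) and (Q → R), infer (P → R).
Chain the two implications through the shared middle term 's'.

q -> c


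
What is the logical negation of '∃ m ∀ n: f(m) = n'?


Negation flips each quantifier (∀↔∃) and negates the inner predicate.
¬(∃ m ∀ n: φ) = ∀ m ∃ n: ¬φ.

∀ m ∃ n: ¬(f(m) = n)


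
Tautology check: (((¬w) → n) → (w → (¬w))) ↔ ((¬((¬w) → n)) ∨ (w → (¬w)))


Build the truth table over {n, w}:
n | w | φ
---------
F | F | T
T | F | T
F | T | T
T | T | T
Every row evaluates to true.

Yes, it is a tautology.


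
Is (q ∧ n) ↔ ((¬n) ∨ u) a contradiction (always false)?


Truth table over {n, q, u}:
n | q | u | φ
-------------
F | F | F | F
T | F | F | T
F | T | F | F
T | T | F | F
F | F | T | F
T | F | T | F
F | T | T | F
T | T | T | T
Satisfying assignment at row 2: n=T, q=F, u=F gives T.

No, it is not a contradiction.


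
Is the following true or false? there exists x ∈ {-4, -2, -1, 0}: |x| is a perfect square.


Evaluate the predicate on each element: -4:T, -2:F, -1:T, 0:T.
Witness x = -4 satisfies the predicate.

T


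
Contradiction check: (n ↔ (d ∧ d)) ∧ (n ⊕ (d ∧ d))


Truth table over {d, n}:
d | n | φ
---------
F | F | F
T | F | F
F | T | F
T | T | F
Every row is false.

Yes, it is a contradiction.


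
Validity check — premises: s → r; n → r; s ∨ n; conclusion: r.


This matches the form of proof by cases: the conclusion follows in every model of the premises.

Valid.


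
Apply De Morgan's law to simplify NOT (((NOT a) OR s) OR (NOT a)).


De Morgan: the negation of a disjunction is the conjunction of the negations.
Distribute NOT across OR, flipping it to AND, and negate each literal.

(a AND (NOT s)) AND a


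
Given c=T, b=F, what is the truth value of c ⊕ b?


Exclusive or is true when exactly one operand is true.
Substitute: c=T, b=F.
T ⊕ F evaluates to T.

T


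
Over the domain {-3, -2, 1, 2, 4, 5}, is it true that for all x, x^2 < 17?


Evaluate the predicate on each element: -3:T, -2:T, 1:T, 2:T, 4:T, 5:F.
Counterexample x = 5 fails the predicate.

F


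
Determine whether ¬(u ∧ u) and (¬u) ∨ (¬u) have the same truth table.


Compare truth tables:
u | φ | ψ
---------
F | T | T
T | F | F
The columns φ and ψ agree on every row.

Yes, they are logically equivalent.


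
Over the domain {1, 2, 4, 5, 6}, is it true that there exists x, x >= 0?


Evaluate the predicate on each element: 1:T, 2:T, 4:T, 5:T, 6:T.
Witness x = 1 satisfies the predicate.

T


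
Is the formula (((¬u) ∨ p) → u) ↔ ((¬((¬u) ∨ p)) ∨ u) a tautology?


Build the truth table over {p, u}:
p | u | φ
---------
F | F | T
T | F | T
F | T | T
T | T | T
Every row evaluates to true.

Yes, it is a tautology.


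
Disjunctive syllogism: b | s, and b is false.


Disjunctive syllogism: from (P ∨ Q) and ¬P, infer Q.
One disjunct, 'b', is ruled out; the other must hold.

s


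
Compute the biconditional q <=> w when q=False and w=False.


Biconditional is true when both operands have the same truth value.
Substitute: q=False, w=False.
False <=> False evaluates to True.

True


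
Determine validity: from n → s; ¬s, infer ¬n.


This matches the form of modus tollens: the conclusion follows in every model of the premises.

Valid.


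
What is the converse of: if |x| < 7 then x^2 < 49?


The converse of (P → Q) is (Q → P). It is not in general equivalent to the original.
Here P = '|x| < 7' and Q = 'x^2 < 49'.

If x^2 < 49, then |x| < 7.


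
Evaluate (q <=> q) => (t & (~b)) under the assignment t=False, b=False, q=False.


Substitute t=False, b=False, q=False:
q <=> q = False <=> False = True
~b = True
t & (~b) = False & True = False
(q <=> q) => (t & (~b)) = True => False = False

False


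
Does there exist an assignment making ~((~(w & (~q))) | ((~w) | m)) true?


Search for a satisfying assignment over {m, q, w}.
Try m=False, q=False, w=True: the formula evaluates to True.
A satisfying assignment exists.

Satisfiable.


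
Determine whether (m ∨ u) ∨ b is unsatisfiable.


Truth table over {b, m, u}:
b | m | u | φ
-------------
F | F | F | F
T | F | F | T
F | T | F | T
T | T | F | T
F | F | T | T
T | F | T | T
F | T | T | T
T | T | T | T
Satisfying assignment at row 2: b=T, m=F, u=F gives T.

No, it is not a contradiction.


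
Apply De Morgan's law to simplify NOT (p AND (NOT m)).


De Morgan: the negation of a conjunction is the disjunction of the negations.
Distribute NOT across AND, flipping it to OR, and negate each literal.

(NOT p) OR m


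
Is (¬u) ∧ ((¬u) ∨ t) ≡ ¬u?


Compare truth tables:
t | u | φ | ψ
-------------
F | F | T | T
T | F | T | T
F | T | F | F
T | T | F | F
The columns φ and ψ agree on every row.

Yes, they are logically equivalent.


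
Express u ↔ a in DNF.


Step 1: u ↔ a is true exactly when both agree: (u ∧ a) ∨ (¬u ∧ ¬a).

(u ∧ a) ∨ ((¬u) ∧ (¬a))


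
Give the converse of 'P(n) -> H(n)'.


The converse of (P → Q) is (Q → P). It is not in general equivalent to the original.
Here P = 'P(n)' and Q = 'H(n)'.

If H(n), then P(n).


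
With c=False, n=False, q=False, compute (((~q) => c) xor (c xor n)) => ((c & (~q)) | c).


Substitute c=False, n=False, q=False:
~q = True
(~q) => c = True => False = False
c xor n = False xor False = False
((~q) => c) xor (c xor n) = False xor False = False
~q = True
c & (~q) = False & True = False
(c & (~q)) | c = False | False = False
(((~q) => c) xor (c xor n)) => ((c & (~q)) | c) = False => False = True

True


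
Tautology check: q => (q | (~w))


Build the truth table over {q, w}:
q | w | φ
---------
False | False | True
True | False | True
False | True | True
True | True | True
Every row evaluates to true.

Yes, it is a tautology.


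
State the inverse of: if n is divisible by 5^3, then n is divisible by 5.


The inverse of (P → Q) is (¬P → ¬Q). It is equivalent to the converse, not to the original.
Here P = 'n is divisible by 5^3' and Q = 'n is divisible by 5'.

If not (n is divisible by 5^3), then not (n is divisible by 5).


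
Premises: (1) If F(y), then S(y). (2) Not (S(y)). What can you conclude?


Modus tollens: from (P → Q) and ¬Q, infer ¬P.
Q = 'S(y)' is denied; since P → Q, P must also fail.

Not (F(y)).


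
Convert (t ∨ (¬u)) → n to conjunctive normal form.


Step 1: Rewrite as ¬(t ∨ (¬u)) ∨ n = (¬t ∧ ¬(¬u)) ∨ n.
Step 2: Distribute ∨ over ∧.
Step 3: Eliminate any double negations (¬¬X = X).

((¬t) ∨ n) ∧ (u ∨ n)


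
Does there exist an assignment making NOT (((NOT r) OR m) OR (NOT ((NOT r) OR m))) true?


Check all 4 assignments over {m, r}:
m | r | φ
---------
F | F | F
T | F | F
F | T | F
T | T | F
No assignment makes the formula true.

Unsatisfiable.


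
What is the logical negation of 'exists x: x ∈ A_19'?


¬(forall x: φ) = exists x: ¬φ, and ¬(exists x: φ) = forall x: ¬φ.
Apply to the existential statement.

forall x: ~(x ∈ A_19)


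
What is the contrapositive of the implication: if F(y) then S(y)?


The contrapositive of (P → Q) is (¬Q → ¬P); it is logically equivalent to the original.
Here P = 'F(y)' and Q = 'S(y)'.

If not (S(y)), then not (F(y)).


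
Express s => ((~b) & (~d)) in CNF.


Step 1: Rewrite s → ((¬b) ∧ (¬d)) as ¬s ∨ ((¬b) ∧ (¬d)).
Step 2: Distribute ∨ over ∧.

((~s) | (~b)) & ((~s) | (~d))


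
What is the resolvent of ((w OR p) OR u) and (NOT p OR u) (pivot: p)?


The clauses contain complementary literals p and NOTp.
Resolution eliminates this pair and disjoins the remaining literals (merging duplicates).

(u OR w)


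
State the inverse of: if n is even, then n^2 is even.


The inverse of (P → Q) is (¬P → ¬Q). It is equivalent to the converse, not to the original.
Here P = 'n is even' and Q = 'n^2 is even'.

If not (n is even), then not (n^2 is even).


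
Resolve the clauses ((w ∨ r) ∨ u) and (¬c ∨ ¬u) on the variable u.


The clauses contain complementary literals u and ¬u.
Resolution eliminates this pair and disjoins the remaining literals (merging duplicates).

((w ∨ r) ∨ ¬c)


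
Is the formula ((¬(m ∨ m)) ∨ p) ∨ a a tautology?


Build the truth table over {a, m, p}:
a | m | p | φ
-------------
F | F | F | T
T | F | F | T
F | T | F | F
T | T | F | T
F | F | T | T
T | F | T | T
F | T | T | T
T | T | T | T
Counterexample at row 3: with a=F, m=T, p=F, the formula is F.

No, it is not a tautology.


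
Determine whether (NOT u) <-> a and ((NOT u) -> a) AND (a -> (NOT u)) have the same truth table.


Compare truth tables:
a | u | φ | ψ
-------------
F | F | F | F
T | F | T | T
F | T | T | T
T | T | F | F
The columns φ and ψ agree on every row.

Yes, they are logically equivalent.


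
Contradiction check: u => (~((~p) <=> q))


Truth table over {p, q, u}:
p | q | u | φ
-------------
False | False | False | True
True | False | False | True
False | True | False | True
True | True | False | True
False | False | True | True
True | False | True | False
False | True | True | False
True | True | True | True
Satisfying assignment at row 1: p=False, q=False, u=False gives True.

No, it is not a contradiction.


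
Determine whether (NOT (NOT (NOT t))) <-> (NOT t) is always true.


Build the truth table over {t}:
t | φ
-----
F | T
T | T
Every row evaluates to true.

Yes, it is a tautology.


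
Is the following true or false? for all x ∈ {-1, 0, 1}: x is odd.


Evaluate the predicate on each element: -1:T, 0:F, 1:T.
Counterexample x = 0 fails the predicate.

F


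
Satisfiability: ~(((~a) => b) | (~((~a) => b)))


Check all 4 assignments over {a, b}:
a | b | φ
---------
False | False | False
True | False | False
False | True | False
True | True | False
No assignment makes the formula true.

Unsatisfiable.


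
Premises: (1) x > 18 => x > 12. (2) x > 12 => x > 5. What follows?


Hypothetical syllogism: from (P → Q) and (Q → R), infer (P → R).
Chain the two implications through the shared middle term 'x > 12'.

x > 18 => x > 5


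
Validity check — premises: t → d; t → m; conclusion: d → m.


This is (no valid rule). There exist truth assignments where the premises are all true but the conclusion is false.

Invalid.


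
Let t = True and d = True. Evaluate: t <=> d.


Biconditional is true when both operands have the same truth value.
Substitute: t=True, d=True.
True <=> True evaluates to True.

True


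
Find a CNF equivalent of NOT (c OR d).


Step 1: Apply De Morgan: ¬(c ∨ d) = ¬c ∧ ¬d.

(NOT c) AND (NOT d)


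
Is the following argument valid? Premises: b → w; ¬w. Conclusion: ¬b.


This matches the form of modus tollens: the conclusion follows in every model of the premises.

Valid.


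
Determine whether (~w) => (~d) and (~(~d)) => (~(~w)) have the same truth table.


Compare truth tables:
d | w | φ | ψ
-------------
False | False | True | True
True | False | False | False
False | True | True | True
True | True | True | True
The columns φ and ψ agree on every row.

Yes, they are logically equivalent.


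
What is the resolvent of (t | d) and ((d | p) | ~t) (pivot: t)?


The clauses contain complementary literals t and ~t.
Resolution eliminates this pair and disjoins the remaining literals (merging duplicates).

(d | p)


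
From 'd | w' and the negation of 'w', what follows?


Disjunctive syllogism: from (P ∨ Q) and ¬P, infer Q.
One disjunct, 'w', is ruled out; the other must hold.

d


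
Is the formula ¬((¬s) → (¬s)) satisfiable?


Check all 2 assignments over {s}:
s | φ
-----
F | F
T | F
No assignment makes the formula true.

Unsatisfiable.


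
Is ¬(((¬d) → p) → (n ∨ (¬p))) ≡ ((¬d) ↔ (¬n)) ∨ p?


Compare truth tables:
d | n | p | φ | ψ
-----------------
F | F | F | F | T
T | F | F | F | F
F | T | F | F | F
T | T | F | F | T
F | F | T | T | T
T | F | T | T | T
F | T | T | F | T
T | T | T | F | T
They differ at row 1 (d=F, n=F, p=F): φ=F but ψ=T.

No, they are not logically equivalent.


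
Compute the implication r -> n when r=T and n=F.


Implication is false only when antecedent is true and consequent is false.
Substitute: r=T, n=F.
T -> F evaluates to F.

F


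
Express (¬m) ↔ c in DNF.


Step 1: (¬m) ↔ c is true exactly when both agree: ((¬m) ∧ c) ∨ (¬(¬m) ∧ ¬c).
Step 2: Eliminate any double negations (¬¬X = X).

((¬m) ∧ c) ∨ (m ∧ (¬c))


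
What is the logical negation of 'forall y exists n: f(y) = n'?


Negation flips each quantifier (∀↔∃) and negates the inner predicate.
¬(forall y exists n: φ) = exists y forall n: ¬φ.

exists y forall n: ~(f(y) = n)


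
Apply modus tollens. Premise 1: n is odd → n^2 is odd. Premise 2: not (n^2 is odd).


Modus tollens: from (P → Q) and ¬Q, infer ¬P.
Q = 'n^2 is odd' is denied; since P → Q, P must also fail.

Not (n is odd).


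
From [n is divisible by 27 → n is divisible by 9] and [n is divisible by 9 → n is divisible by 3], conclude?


Hypothetical syllogism: from (P → Q) and (Q → R), infer (P → R).
Chain the two implications through the shared middle term 'n is divisible by 9'.

n is divisible by 27 → n is divisible by 3


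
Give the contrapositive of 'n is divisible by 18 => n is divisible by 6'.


The contrapositive of (P → Q) is (¬Q → ¬P); it is logically equivalent to the original.
Here P = 'n is divisible by 18' and Q = 'n is divisible by 6'.

If not (n is divisible by 6), then not (n is divisible by 18).


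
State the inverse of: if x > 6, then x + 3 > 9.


The inverse of (P → Q) is (¬P → ¬Q). It is equivalent to the converse, not to the original.
Here P = 'x > 6' and Q = 'x + 3 > 9'.

If not (x > 6), then not (x + 3 > 9).


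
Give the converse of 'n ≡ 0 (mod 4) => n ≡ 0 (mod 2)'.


The converse of (P → Q) is (Q → P). It is not in general equivalent to the original.
Here P = 'n ≡ 0 (mod 4)' and Q = 'n ≡ 0 (mod 2)'.

If n ≡ 0 (mod 2), then n ≡ 0 (mod 4).


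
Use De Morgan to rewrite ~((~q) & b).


De Morgan: the negation of a conjunction is the disjunction of the negations.
Distribute ~ across &, flipping it to |, and negate each literal.

q | (~b)


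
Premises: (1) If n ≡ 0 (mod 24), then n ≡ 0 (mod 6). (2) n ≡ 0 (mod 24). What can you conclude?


Modus ponens: from (P → Q) and P, infer Q.
P = 'n ≡ 0 (mod 24)' is asserted, and P → Q holds, so Q follows.

n ≡ 0 (mod 6).


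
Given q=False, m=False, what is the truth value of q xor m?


Exclusive or is true when exactly one operand is true.
Substitute: q=False, m=False.
False xor False evaluates to False.

False


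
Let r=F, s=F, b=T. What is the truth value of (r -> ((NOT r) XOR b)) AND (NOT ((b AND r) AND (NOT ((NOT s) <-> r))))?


Substitute r=F, s=F, b=T:
NOT r = T
(NOT r) XOR b = T XOR T = F
r -> ((NOT r) XOR b) = F -> F = T
b AND r = T AND F = F
NOT s = T
(NOT s) <-> r = T <-> F = F
NOT ((NOT s) <-> r) = T
(b AND r) AND (NOT ((NOT s) <-> r)) = F AND T = F
NOT ((b AND r) AND (NOT ((NOT s) <-> r))) = T
(r -> ((NOT r) XOR b)) AND (NOT ((b AND r) AND (NOT ((NOT s) <-> r)))) = T AND T = T

T


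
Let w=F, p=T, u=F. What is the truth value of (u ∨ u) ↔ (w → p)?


Substitute w=F, p=T, u=F:
u ∨ u = F ∨ F = F
w → p = F → T = T
(u ∨ u) ↔ (w → p) = F ↔ T = F

F


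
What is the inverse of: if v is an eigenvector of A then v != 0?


The inverse of (P → Q) is (¬P → ¬Q). It is equivalent to the converse, not to the original.
Here P = 'v is an eigenvector of A' and Q = 'v != 0'.

If not (v is an eigenvector of A), then not (v != 0).


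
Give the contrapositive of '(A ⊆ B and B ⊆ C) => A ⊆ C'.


The contrapositive of (P → Q) is (¬Q → ¬P); it is logically equivalent to the original.
Here P = '(A ⊆ B and B ⊆ C)' and Q = 'A ⊆ C'.

If not (A ⊆ C), then not ((A ⊆ B and B ⊆ C)).


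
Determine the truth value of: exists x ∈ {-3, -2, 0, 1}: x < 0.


Evaluate the predicate on each element: -3:True, -2:True, 0:False, 1:False.
Witness x = -3 satisfies the predicate.

True


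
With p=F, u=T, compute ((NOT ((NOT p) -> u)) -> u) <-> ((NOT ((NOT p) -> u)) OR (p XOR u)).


Substitute p=F, u=T:
NOT p = T
(NOT p) -> u = T -> T = T
NOT ((NOT p) -> u) = F
(NOT ((NOT p) -> u)) -> u = F -> T = T
NOT p = T
(NOT p) -> u = T -> T = T
NOT ((NOT p) -> u) = F
p XOR u = F XOR T = T
(NOT ((NOT p) -> u)) OR (p XOR u) = F OR T = T
((NOT ((NOT p) -> u)) -> u) <-> ((NOT ((NOT p) -> u)) OR (p XOR u)) = T <-> T = T

T


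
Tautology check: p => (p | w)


Build the truth table over {p, w}:
p | w | φ
---------
False | False | True
True | False | True
False | True | True
True | True | True
Every row evaluates to true.

Yes, it is a tautology.


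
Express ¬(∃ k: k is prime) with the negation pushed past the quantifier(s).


¬(∀ x: φ) = ∃ x: ¬φ, and ¬(∃ x: φ) = ∀ x: ¬φ.
Apply to the existential statement.

∀ k: ¬(k is prime)


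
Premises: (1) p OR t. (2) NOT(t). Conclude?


Disjunctive syllogism: from (P ∨ Q) and ¬P, infer Q.
One disjunct, 't', is ruled out; the other must hold.

p


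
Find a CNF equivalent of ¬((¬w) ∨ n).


Step 1: Apply De Morgan: ¬((¬w) ∨ n) = ¬(¬w) ∧ ¬n.
Step 2: Eliminate any double negations (¬¬X = X).

w ∧ (¬n)


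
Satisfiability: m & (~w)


Search for a satisfying assignment over {m, w}.
Try m=True, w=False: the formula evaluates to True.
A satisfying assignment exists.

Satisfiable.


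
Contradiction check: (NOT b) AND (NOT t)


Truth table over {b, t}:
b | t | φ
---------
F | F | T
T | F | F
F | T | F
T | T | F
Satisfying assignment at row 1: b=F, t=F gives T.

No, it is not a contradiction.


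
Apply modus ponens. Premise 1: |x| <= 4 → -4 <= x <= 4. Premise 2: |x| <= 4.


Modus ponens: from (P → Q) and P, infer Q.
P = '|x| <= 4' is asserted, and P → Q holds, so Q follows.

-4 <= x <= 4.


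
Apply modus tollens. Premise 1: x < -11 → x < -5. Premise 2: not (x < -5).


Modus tollens: from (P → Q) and ¬Q, infer ¬P.
Q = 'x < -5' is denied; since P → Q, P must also fail.

Not (x < -11).


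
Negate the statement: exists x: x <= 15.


¬(forall x: φ) = exists x: ¬φ, and ¬(exists x: φ) = forall x: ¬φ.
Apply to the existential statement.

forall x: ~(x <= 15)


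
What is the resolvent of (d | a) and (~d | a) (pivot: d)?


The clauses contain complementary literals d and ~d.
Resolution eliminates this pair and disjoins the remaining literals (merging duplicates).

a


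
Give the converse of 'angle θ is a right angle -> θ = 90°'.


The converse of (P → Q) is (Q → P). It is not in general equivalent to the original.
Here P = 'angle θ is a right angle' and Q = 'θ = 90°'.

If θ = 90°, then angle θ is a right angle.


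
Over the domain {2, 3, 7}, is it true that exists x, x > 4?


Evaluate the predicate on each element: 2:False, 3:False, 7:True.
Witness x = 7 satisfies the predicate.

True


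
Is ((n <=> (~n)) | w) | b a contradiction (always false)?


Truth table over {b, n, w}:
b | n | w | φ
-------------
False | False | False | False
True | False | False | True
False | True | False | False
True | True | False | True
False | False | True | True
True | False | True | True
False | True | True | True
True | True | True | True
Satisfying assignment at row 2: b=True, n=False, w=False gives True.

No, it is not a contradiction.


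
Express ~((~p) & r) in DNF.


Step 1: Apply De Morgan: ¬((¬p) ∧ r) = ¬(¬p) ∨ ¬r.
Step 2: Eliminate any double negations (¬¬X = X).

p | (~r)


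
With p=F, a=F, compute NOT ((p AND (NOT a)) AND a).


Substitute p=F, a=F:
NOT a = T
p AND (NOT a) = F AND T = F
(p AND (NOT a)) AND a = F AND F = F
NOT ((p AND (NOT a)) AND a) = T

T


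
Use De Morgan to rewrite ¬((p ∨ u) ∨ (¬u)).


De Morgan: the negation of a disjunction is the conjunction of the negations.
Distribute ¬ across ∨, flipping it to ∧, and negate each literal.

((¬p) ∧ (¬u)) ∧ u


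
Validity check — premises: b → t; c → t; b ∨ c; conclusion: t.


This matches the form of proof by cases: the conclusion follows in every model of the premises.

Valid.


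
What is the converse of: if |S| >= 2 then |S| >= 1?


The converse of (P → Q) is (Q → P). It is not in general equivalent to the original.
Here P = '|S| >= 2' and Q = '|S| >= 1'.

If |S| >= 1, then |S| >= 2.


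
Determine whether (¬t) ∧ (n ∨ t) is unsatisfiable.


Truth table over {n, t}:
n | t | φ
---------
F | F | F
T | F | T
F | T | F
T | T | F
Satisfying assignment at row 2: n=T, t=F gives T.

No, it is not a contradiction.


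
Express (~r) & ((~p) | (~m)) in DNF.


Step 1: Distribute ∧ over ∨: (¬r) ∧ ((¬p) ∨ (¬m)) = ((¬r) ∧ (¬p)) ∨ ((¬r) ∧ (¬m)).

((~r) & (~p)) | ((~r) & (~m))


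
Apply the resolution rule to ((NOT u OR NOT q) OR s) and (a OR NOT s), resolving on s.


The clauses contain complementary literals s and NOTs.
Resolution eliminates this pair and disjoins the remaining literals (merging duplicates).

((NOT u OR NOT q) OR a)


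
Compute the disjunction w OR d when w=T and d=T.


Disjunction is false only when both operands are false.
Substitute: w=T, d=T.
T OR T evaluates to T.

T


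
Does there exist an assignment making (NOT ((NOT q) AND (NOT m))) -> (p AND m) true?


Search for a satisfying assignment over {m, p, q}.
Try m=F, p=F, q=F: the formula evaluates to T.
A satisfying assignment exists.

Satisfiable.


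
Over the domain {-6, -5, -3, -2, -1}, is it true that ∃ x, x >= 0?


Evaluate the predicate on each element: -6:F, -5:F, -3:F, -2:F, -1:F.
No element satisfies the predicate.

F


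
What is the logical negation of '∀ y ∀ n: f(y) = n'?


Negation flips each quantifier (∀↔∃) and negates the inner predicate.
¬(∀ y ∀ n: φ) = ∃ y ∃ n: ¬φ.

∃ y ∃ n: ¬(f(y) = n)


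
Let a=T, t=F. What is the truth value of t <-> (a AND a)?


Substitute a=T, t=F:
a AND a = T AND T = T
t <-> (a AND a) = F <-> T = F

F


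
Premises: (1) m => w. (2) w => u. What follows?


Hypothetical syllogism: from (P → Q) and (Q → R), infer (P → R).
Chain the two implications through the shared middle term 'w'.

m => u


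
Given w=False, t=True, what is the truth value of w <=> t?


Biconditional is true when both operands have the same truth value.
Substitute: w=False, t=True.
False <=> True evaluates to False.

False


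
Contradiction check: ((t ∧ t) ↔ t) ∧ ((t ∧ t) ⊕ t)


Truth table over {t}:
t | φ
-----
F | F
T | F
Every row is false.

Yes, it is a contradiction.


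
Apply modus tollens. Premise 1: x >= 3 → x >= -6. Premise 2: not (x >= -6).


Modus tollens: from (P → Q) and ¬Q, infer ¬P.
Q = 'x >= -6' is denied; since P → Q, P must also fail.

Not (x >= 3).


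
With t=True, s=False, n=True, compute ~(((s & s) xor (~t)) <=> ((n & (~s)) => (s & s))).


Substitute t=True, s=False, n=True:
s & s = False & False = False
~t = False
(s & s) xor (~t) = False xor False = False
~s = True
n & (~s) = True & True = True
s & s = False & False = False
(n & (~s)) => (s & s) = True => False = False
((s & s) xor (~t)) <=> ((n & (~s)) => (s & s)) = False <=> False = True
~(((s & s) xor (~t)) <=> ((n & (~s)) => (s & s))) = False

False


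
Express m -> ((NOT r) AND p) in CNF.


Step 1: Rewrite m → ((¬r) ∧ p) as ¬m ∨ ((¬r) ∧ p).
Step 2: Distribute ∨ over ∧.

((NOT m) OR (NOT r)) AND ((NOT m) OR p)


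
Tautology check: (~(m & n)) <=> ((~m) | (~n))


Build the truth table over {m, n}:
m | n | φ
---------
False | False | True
True | False | True
False | True | True
True | True | True
Every row evaluates to true.

Yes, it is a tautology.


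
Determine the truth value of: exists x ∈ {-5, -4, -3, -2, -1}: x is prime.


Evaluate the predicate on each element: -5:False, -4:False, -3:False, -2:False, -1:False.
No element satisfies the predicate.

False


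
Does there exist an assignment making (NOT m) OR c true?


Search for a satisfying assignment over {c, m}.
Try c=F, m=F: the formula evaluates to T.
A satisfying assignment exists.

Satisfiable.


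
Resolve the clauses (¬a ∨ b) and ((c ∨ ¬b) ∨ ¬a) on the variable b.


The clauses contain complementary literals b and ¬b.
Resolution eliminates this pair and disjoins the remaining literals (merging duplicates).

(¬a ∨ c)


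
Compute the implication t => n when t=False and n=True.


Implication is false only when antecedent is true and consequent is false.
Substitute: t=False, n=True.
False => True evaluates to True.

True


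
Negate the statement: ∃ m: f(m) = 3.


¬(∀ x: φ) = ∃ x: ¬φ, and ¬(∃ x: φ) = ∀ x: ¬φ.
Apply to the existential statement.

∀ m: ¬(f(m) = 3)


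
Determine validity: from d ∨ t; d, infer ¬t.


This is affirming a disjunct (fallacy). There exist truth assignments where the premises are all true but the conclusion is false.

Invalid.


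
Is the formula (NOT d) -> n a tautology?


Build the truth table over {d, n}:
d | n | φ
---------
F | F | F
T | F | T
F | T | T
T | T | T
Counterexample at row 1: with d=F, n=F, the formula is F.

No, it is not a tautology.


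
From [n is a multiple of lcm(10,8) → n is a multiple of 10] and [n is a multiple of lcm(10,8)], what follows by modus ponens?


Modus ponens: from (P → Q) and P, infer Q.
P = 'n is a multiple of lcm(10,8)' is asserted, and P → Q holds, so Q follows.

n is a multiple of 10.
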